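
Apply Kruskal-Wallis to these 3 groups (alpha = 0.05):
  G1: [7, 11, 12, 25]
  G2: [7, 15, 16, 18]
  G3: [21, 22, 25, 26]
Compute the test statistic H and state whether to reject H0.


Step 1: Combine all N = 12 observations and assign midranks.
sorted (value, group, rank): (7,G1,1.5), (7,G2,1.5), (11,G1,3), (12,G1,4), (15,G2,5), (16,G2,6), (18,G2,7), (21,G3,8), (22,G3,9), (25,G1,10.5), (25,G3,10.5), (26,G3,12)
Step 2: Sum ranks within each group.
R_1 = 19 (n_1 = 4)
R_2 = 19.5 (n_2 = 4)
R_3 = 39.5 (n_3 = 4)
Step 3: H = 12/(N(N+1)) * sum(R_i^2/n_i) - 3(N+1)
     = 12/(12*13) * (19^2/4 + 19.5^2/4 + 39.5^2/4) - 3*13
     = 0.076923 * 575.375 - 39
     = 5.259615.
Step 4: Ties present; correction factor C = 1 - 12/(12^3 - 12) = 0.993007. Corrected H = 5.259615 / 0.993007 = 5.296655.
Step 5: Under H0, H ~ chi^2(2); p-value = 0.070769.
Step 6: alpha = 0.05. fail to reject H0.

H = 5.2967, df = 2, p = 0.070769, fail to reject H0.


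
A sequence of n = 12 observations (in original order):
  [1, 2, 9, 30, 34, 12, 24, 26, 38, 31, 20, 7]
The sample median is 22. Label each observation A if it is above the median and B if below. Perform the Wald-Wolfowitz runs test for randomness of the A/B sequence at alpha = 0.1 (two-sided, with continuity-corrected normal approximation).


Step 1: Compute median = 22; label A = above, B = below.
Labels in order: BBBAABAAAABB  (n_A = 6, n_B = 6)
Step 2: Count runs R = 5.
Step 3: Under H0 (random ordering), E[R] = 2*n_A*n_B/(n_A+n_B) + 1 = 2*6*6/12 + 1 = 7.0000.
        Var[R] = 2*n_A*n_B*(2*n_A*n_B - n_A - n_B) / ((n_A+n_B)^2 * (n_A+n_B-1)) = 4320/1584 = 2.7273.
        SD[R] = 1.6514.
Step 4: Continuity-corrected z = (R + 0.5 - E[R]) / SD[R] = (5 + 0.5 - 7.0000) / 1.6514 = -0.9083.
Step 5: Two-sided p-value via normal approximation = 2*(1 - Phi(|z|)) = 0.363722.
Step 6: alpha = 0.1. fail to reject H0.

R = 5, z = -0.9083, p = 0.363722, fail to reject H0.


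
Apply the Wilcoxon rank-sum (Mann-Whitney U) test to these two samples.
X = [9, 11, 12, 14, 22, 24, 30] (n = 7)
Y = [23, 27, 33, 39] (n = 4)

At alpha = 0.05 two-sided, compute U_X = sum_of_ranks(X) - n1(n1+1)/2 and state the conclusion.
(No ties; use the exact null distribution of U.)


Step 1: Combine and sort all 11 observations; assign midranks.
sorted (value, group): (9,X), (11,X), (12,X), (14,X), (22,X), (23,Y), (24,X), (27,Y), (30,X), (33,Y), (39,Y)
ranks: 9->1, 11->2, 12->3, 14->4, 22->5, 23->6, 24->7, 27->8, 30->9, 33->10, 39->11
Step 2: Rank sum for X: R1 = 1 + 2 + 3 + 4 + 5 + 7 + 9 = 31.
Step 3: U_X = R1 - n1(n1+1)/2 = 31 - 7*8/2 = 31 - 28 = 3.
       U_Y = n1*n2 - U_X = 28 - 3 = 25.
Step 4: No ties, so the exact null distribution of U (based on enumerating the C(11,7) = 330 equally likely rank assignments) gives the two-sided p-value.
Step 5: p-value = 0.042424; compare to alpha = 0.05. reject H0.

U_X = 3, p = 0.042424, reject H0 at alpha = 0.05.


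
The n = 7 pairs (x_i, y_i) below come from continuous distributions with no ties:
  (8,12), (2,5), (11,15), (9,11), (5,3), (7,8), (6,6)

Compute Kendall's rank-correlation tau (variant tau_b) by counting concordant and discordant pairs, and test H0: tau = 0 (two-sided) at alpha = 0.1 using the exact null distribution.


Step 1: Enumerate the 21 unordered pairs (i,j) with i<j and classify each by sign(x_j-x_i) * sign(y_j-y_i).
  (1,2):dx=-6,dy=-7->C; (1,3):dx=+3,dy=+3->C; (1,4):dx=+1,dy=-1->D; (1,5):dx=-3,dy=-9->C
  (1,6):dx=-1,dy=-4->C; (1,7):dx=-2,dy=-6->C; (2,3):dx=+9,dy=+10->C; (2,4):dx=+7,dy=+6->C
  (2,5):dx=+3,dy=-2->D; (2,6):dx=+5,dy=+3->C; (2,7):dx=+4,dy=+1->C; (3,4):dx=-2,dy=-4->C
  (3,5):dx=-6,dy=-12->C; (3,6):dx=-4,dy=-7->C; (3,7):dx=-5,dy=-9->C; (4,5):dx=-4,dy=-8->C
  (4,6):dx=-2,dy=-3->C; (4,7):dx=-3,dy=-5->C; (5,6):dx=+2,dy=+5->C; (5,7):dx=+1,dy=+3->C
  (6,7):dx=-1,dy=-2->C
Step 2: C = 19, D = 2, total pairs = 21.
Step 3: tau = (C - D)/(n(n-1)/2) = (19 - 2)/21 = 0.809524.
Step 4: Exact two-sided p-value (enumerate n! = 5040 permutations of y under H0): p = 0.010714.
Step 5: alpha = 0.1. reject H0.

tau_b = 0.8095 (C=19, D=2), p = 0.010714, reject H0.


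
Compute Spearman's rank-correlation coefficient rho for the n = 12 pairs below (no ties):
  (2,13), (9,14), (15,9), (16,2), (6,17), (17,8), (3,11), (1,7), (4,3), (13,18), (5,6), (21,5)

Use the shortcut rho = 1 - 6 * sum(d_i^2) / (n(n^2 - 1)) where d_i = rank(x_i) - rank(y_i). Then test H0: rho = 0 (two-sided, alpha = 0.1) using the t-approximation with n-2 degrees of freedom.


Step 1: Rank x and y separately (midranks; no ties here).
rank(x): 2->2, 9->7, 15->9, 16->10, 6->6, 17->11, 3->3, 1->1, 4->4, 13->8, 5->5, 21->12
rank(y): 13->9, 14->10, 9->7, 2->1, 17->11, 8->6, 11->8, 7->5, 3->2, 18->12, 6->4, 5->3
Step 2: d_i = R_x(i) - R_y(i); compute d_i^2.
  (2-9)^2=49, (7-10)^2=9, (9-7)^2=4, (10-1)^2=81, (6-11)^2=25, (11-6)^2=25, (3-8)^2=25, (1-5)^2=16, (4-2)^2=4, (8-12)^2=16, (5-4)^2=1, (12-3)^2=81
sum(d^2) = 336.
Step 3: rho = 1 - 6*336 / (12*(12^2 - 1)) = 1 - 2016/1716 = -0.174825.
Step 4: Under H0, t = rho * sqrt((n-2)/(1-rho^2)) = -0.5615 ~ t(10).
Step 5: Two-sided p-value from the t-distribution with 10 df = 0.586824.
Step 6: alpha = 0.1. fail to reject H0.

rho = -0.1748, p = 0.586824, fail to reject H0 at alpha = 0.1.


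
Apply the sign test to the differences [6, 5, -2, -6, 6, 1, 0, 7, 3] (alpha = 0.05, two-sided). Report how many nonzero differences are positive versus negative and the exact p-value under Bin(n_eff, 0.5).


Step 1: Discard zero differences. Original n = 9; n_eff = number of nonzero differences = 8.
Nonzero differences (with sign): +6, +5, -2, -6, +6, +1, +7, +3
Step 2: Count signs: positive = 6, negative = 2.
Step 3: Under H0: P(positive) = 0.5, so the number of positives S ~ Bin(8, 0.5).
Step 4: Two-sided exact p-value = sum of Bin(8,0.5) probabilities at or below the observed probability = 0.289062.
Step 5: alpha = 0.05. fail to reject H0.

n_eff = 8, pos = 6, neg = 2, p = 0.289062, fail to reject H0.


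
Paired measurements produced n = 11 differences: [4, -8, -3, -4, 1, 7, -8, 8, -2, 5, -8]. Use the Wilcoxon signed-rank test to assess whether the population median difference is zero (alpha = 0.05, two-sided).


Step 1: Drop any zero differences (none here) and take |d_i|.
|d| = [4, 8, 3, 4, 1, 7, 8, 8, 2, 5, 8]
Step 2: Midrank |d_i| (ties get averaged ranks).
ranks: |4|->4.5, |8|->9.5, |3|->3, |4|->4.5, |1|->1, |7|->7, |8|->9.5, |8|->9.5, |2|->2, |5|->6, |8|->9.5
Step 3: Attach original signs; sum ranks with positive sign and with negative sign.
W+ = 4.5 + 1 + 7 + 9.5 + 6 = 28
W- = 9.5 + 3 + 4.5 + 9.5 + 2 + 9.5 = 38
(Check: W+ + W- = 66 should equal n(n+1)/2 = 66.)
Step 4: Test statistic W = min(W+, W-) = 28.
Step 5: Ties in |d|, so use the tie-corrected normal approximation.
        E[W] = n(n+1)/4 = 11*12/4 = 33.
        Tie groups: |d|=4 (t=2), |d|=8 (t=4); sum(t^3 - t) = 66.
        Var[W] = n(n+1)(2n+1)/24 - sum(t^3-t)/48 = 3036/24 - 66/48 = 125.125.
        z = (W - E[W]) / sqrt(Var[W]) = (28 - 33) / 11.1859 = -0.4470.
        Two-sided p = 2*Phi(z) = 0.654882.
Step 6: alpha = 0.05. fail to reject H0.

W+ = 28, W- = 38, W = min = 28, p = 0.654882, fail to reject H0.


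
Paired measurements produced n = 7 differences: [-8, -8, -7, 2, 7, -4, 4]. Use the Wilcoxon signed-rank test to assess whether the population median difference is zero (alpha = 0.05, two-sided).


Step 1: Drop any zero differences (none here) and take |d_i|.
|d| = [8, 8, 7, 2, 7, 4, 4]
Step 2: Midrank |d_i| (ties get averaged ranks).
ranks: |8|->6.5, |8|->6.5, |7|->4.5, |2|->1, |7|->4.5, |4|->2.5, |4|->2.5
Step 3: Attach original signs; sum ranks with positive sign and with negative sign.
W+ = 1 + 4.5 + 2.5 = 8
W- = 6.5 + 6.5 + 4.5 + 2.5 = 20
(Check: W+ + W- = 28 should equal n(n+1)/2 = 28.)
Step 4: Test statistic W = min(W+, W-) = 8.
Step 5: Ties in |d|, so use the tie-corrected normal approximation.
        E[W] = n(n+1)/4 = 7*8/4 = 14.
        Tie groups: |d|=4 (t=2), |d|=7 (t=2), |d|=8 (t=2); sum(t^3 - t) = 18.
        Var[W] = n(n+1)(2n+1)/24 - sum(t^3-t)/48 = 840/24 - 18/48 = 34.625.
        z = (W - E[W]) / sqrt(Var[W]) = (8 - 14) / 5.8843 = -1.0197.
        Two-sided p = 2*Phi(z) = 0.307889.
Step 6: alpha = 0.05. fail to reject H0.

W+ = 8, W- = 20, W = min = 8, p = 0.307889, fail to reject H0.


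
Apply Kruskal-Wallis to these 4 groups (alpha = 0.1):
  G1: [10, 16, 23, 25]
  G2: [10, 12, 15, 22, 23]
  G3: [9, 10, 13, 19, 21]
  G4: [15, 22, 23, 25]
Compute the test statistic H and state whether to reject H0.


Step 1: Combine all N = 18 observations and assign midranks.
sorted (value, group, rank): (9,G3,1), (10,G1,3), (10,G2,3), (10,G3,3), (12,G2,5), (13,G3,6), (15,G2,7.5), (15,G4,7.5), (16,G1,9), (19,G3,10), (21,G3,11), (22,G2,12.5), (22,G4,12.5), (23,G1,15), (23,G2,15), (23,G4,15), (25,G1,17.5), (25,G4,17.5)
Step 2: Sum ranks within each group.
R_1 = 44.5 (n_1 = 4)
R_2 = 43 (n_2 = 5)
R_3 = 31 (n_3 = 5)
R_4 = 52.5 (n_4 = 4)
Step 3: H = 12/(N(N+1)) * sum(R_i^2/n_i) - 3(N+1)
     = 12/(18*19) * (44.5^2/4 + 43^2/5 + 31^2/5 + 52.5^2/4) - 3*19
     = 0.035088 * 1746.12 - 57
     = 4.267544.
Step 4: Ties present; correction factor C = 1 - 66/(18^3 - 18) = 0.988648. Corrected H = 4.267544 / 0.988648 = 4.316545.
Step 5: Under H0, H ~ chi^2(3); p-value = 0.229249.
Step 6: alpha = 0.1. fail to reject H0.

H = 4.3165, df = 3, p = 0.229249, fail to reject H0.


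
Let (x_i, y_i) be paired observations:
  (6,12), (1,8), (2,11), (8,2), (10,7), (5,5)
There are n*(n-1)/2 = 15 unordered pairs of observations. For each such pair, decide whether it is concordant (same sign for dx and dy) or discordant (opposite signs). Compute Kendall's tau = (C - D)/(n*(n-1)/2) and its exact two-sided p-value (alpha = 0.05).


Step 1: Enumerate the 15 unordered pairs (i,j) with i<j and classify each by sign(x_j-x_i) * sign(y_j-y_i).
  (1,2):dx=-5,dy=-4->C; (1,3):dx=-4,dy=-1->C; (1,4):dx=+2,dy=-10->D; (1,5):dx=+4,dy=-5->D
  (1,6):dx=-1,dy=-7->C; (2,3):dx=+1,dy=+3->C; (2,4):dx=+7,dy=-6->D; (2,5):dx=+9,dy=-1->D
  (2,6):dx=+4,dy=-3->D; (3,4):dx=+6,dy=-9->D; (3,5):dx=+8,dy=-4->D; (3,6):dx=+3,dy=-6->D
  (4,5):dx=+2,dy=+5->C; (4,6):dx=-3,dy=+3->D; (5,6):dx=-5,dy=-2->C
Step 2: C = 6, D = 9, total pairs = 15.
Step 3: tau = (C - D)/(n(n-1)/2) = (6 - 9)/15 = -0.200000.
Step 4: Exact two-sided p-value (enumerate n! = 720 permutations of y under H0): p = 0.719444.
Step 5: alpha = 0.05. fail to reject H0.

tau_b = -0.2000 (C=6, D=9), p = 0.719444, fail to reject H0.


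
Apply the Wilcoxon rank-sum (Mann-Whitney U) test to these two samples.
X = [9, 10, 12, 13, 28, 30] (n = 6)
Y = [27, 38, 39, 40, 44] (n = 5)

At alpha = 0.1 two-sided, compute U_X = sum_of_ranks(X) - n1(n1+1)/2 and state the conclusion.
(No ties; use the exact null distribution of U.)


Step 1: Combine and sort all 11 observations; assign midranks.
sorted (value, group): (9,X), (10,X), (12,X), (13,X), (27,Y), (28,X), (30,X), (38,Y), (39,Y), (40,Y), (44,Y)
ranks: 9->1, 10->2, 12->3, 13->4, 27->5, 28->6, 30->7, 38->8, 39->9, 40->10, 44->11
Step 2: Rank sum for X: R1 = 1 + 2 + 3 + 4 + 6 + 7 = 23.
Step 3: U_X = R1 - n1(n1+1)/2 = 23 - 6*7/2 = 23 - 21 = 2.
       U_Y = n1*n2 - U_X = 30 - 2 = 28.
Step 4: No ties, so the exact null distribution of U (based on enumerating the C(11,6) = 462 equally likely rank assignments) gives the two-sided p-value.
Step 5: p-value = 0.017316; compare to alpha = 0.1. reject H0.

U_X = 2, p = 0.017316, reject H0 at alpha = 0.1.


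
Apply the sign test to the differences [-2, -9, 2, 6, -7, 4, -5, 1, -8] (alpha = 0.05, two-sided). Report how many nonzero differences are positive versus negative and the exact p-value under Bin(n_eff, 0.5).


Step 1: Discard zero differences. Original n = 9; n_eff = number of nonzero differences = 9.
Nonzero differences (with sign): -2, -9, +2, +6, -7, +4, -5, +1, -8
Step 2: Count signs: positive = 4, negative = 5.
Step 3: Under H0: P(positive) = 0.5, so the number of positives S ~ Bin(9, 0.5).
Step 4: Two-sided exact p-value = sum of Bin(9,0.5) probabilities at or below the observed probability = 1.000000.
Step 5: alpha = 0.05. fail to reject H0.

n_eff = 9, pos = 4, neg = 5, p = 1.000000, fail to reject H0.


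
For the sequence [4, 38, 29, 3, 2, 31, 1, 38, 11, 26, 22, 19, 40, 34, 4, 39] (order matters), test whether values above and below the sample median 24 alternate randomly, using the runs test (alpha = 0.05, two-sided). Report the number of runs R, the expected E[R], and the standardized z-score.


Step 1: Compute median = 24; label A = above, B = below.
Labels in order: BAABBABABABBAABA  (n_A = 8, n_B = 8)
Step 2: Count runs R = 12.
Step 3: Under H0 (random ordering), E[R] = 2*n_A*n_B/(n_A+n_B) + 1 = 2*8*8/16 + 1 = 9.0000.
        Var[R] = 2*n_A*n_B*(2*n_A*n_B - n_A - n_B) / ((n_A+n_B)^2 * (n_A+n_B-1)) = 14336/3840 = 3.7333.
        SD[R] = 1.9322.
Step 4: Continuity-corrected z = (R - 0.5 - E[R]) / SD[R] = (12 - 0.5 - 9.0000) / 1.9322 = 1.2939.
Step 5: Two-sided p-value via normal approximation = 2*(1 - Phi(|z|)) = 0.195709.
Step 6: alpha = 0.05. fail to reject H0.

R = 12, z = 1.2939, p = 0.195709, fail to reject H0.


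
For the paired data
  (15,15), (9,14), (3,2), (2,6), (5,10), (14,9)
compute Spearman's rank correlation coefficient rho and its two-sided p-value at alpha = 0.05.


Step 1: Rank x and y separately (midranks; no ties here).
rank(x): 15->6, 9->4, 3->2, 2->1, 5->3, 14->5
rank(y): 15->6, 14->5, 2->1, 6->2, 10->4, 9->3
Step 2: d_i = R_x(i) - R_y(i); compute d_i^2.
  (6-6)^2=0, (4-5)^2=1, (2-1)^2=1, (1-2)^2=1, (3-4)^2=1, (5-3)^2=4
sum(d^2) = 8.
Step 3: rho = 1 - 6*8 / (6*(6^2 - 1)) = 1 - 48/210 = 0.771429.
Step 4: Under H0, t = rho * sqrt((n-2)/(1-rho^2)) = 2.4247 ~ t(4).
Step 5: Two-sided p-value from the t-distribution with 4 df = 0.072397.
Step 6: alpha = 0.05. fail to reject H0.

rho = 0.7714, p = 0.072397, fail to reject H0 at alpha = 0.05.


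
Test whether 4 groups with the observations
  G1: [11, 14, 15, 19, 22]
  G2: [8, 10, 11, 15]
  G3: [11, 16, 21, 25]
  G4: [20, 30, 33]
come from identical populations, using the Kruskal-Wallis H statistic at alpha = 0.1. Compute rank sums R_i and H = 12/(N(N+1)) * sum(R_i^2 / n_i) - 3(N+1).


Step 1: Combine all N = 16 observations and assign midranks.
sorted (value, group, rank): (8,G2,1), (10,G2,2), (11,G1,4), (11,G2,4), (11,G3,4), (14,G1,6), (15,G1,7.5), (15,G2,7.5), (16,G3,9), (19,G1,10), (20,G4,11), (21,G3,12), (22,G1,13), (25,G3,14), (30,G4,15), (33,G4,16)
Step 2: Sum ranks within each group.
R_1 = 40.5 (n_1 = 5)
R_2 = 14.5 (n_2 = 4)
R_3 = 39 (n_3 = 4)
R_4 = 42 (n_4 = 3)
Step 3: H = 12/(N(N+1)) * sum(R_i^2/n_i) - 3(N+1)
     = 12/(16*17) * (40.5^2/5 + 14.5^2/4 + 39^2/4 + 42^2/3) - 3*17
     = 0.044118 * 1348.86 - 51
     = 8.508640.
Step 4: Ties present; correction factor C = 1 - 30/(16^3 - 16) = 0.992647. Corrected H = 8.508640 / 0.992647 = 8.571667.
Step 5: Under H0, H ~ chi^2(3); p-value = 0.035563.
Step 6: alpha = 0.1. reject H0.

H = 8.5717, df = 3, p = 0.035563, reject H0.


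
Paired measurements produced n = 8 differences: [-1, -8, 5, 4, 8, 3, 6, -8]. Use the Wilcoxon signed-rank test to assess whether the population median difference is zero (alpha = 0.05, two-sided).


Step 1: Drop any zero differences (none here) and take |d_i|.
|d| = [1, 8, 5, 4, 8, 3, 6, 8]
Step 2: Midrank |d_i| (ties get averaged ranks).
ranks: |1|->1, |8|->7, |5|->4, |4|->3, |8|->7, |3|->2, |6|->5, |8|->7
Step 3: Attach original signs; sum ranks with positive sign and with negative sign.
W+ = 4 + 3 + 7 + 2 + 5 = 21
W- = 1 + 7 + 7 = 15
(Check: W+ + W- = 36 should equal n(n+1)/2 = 36.)
Step 4: Test statistic W = min(W+, W-) = 15.
Step 5: Ties in |d|, so use the tie-corrected normal approximation.
        E[W] = n(n+1)/4 = 8*9/4 = 18.
        Tie groups: |d|=8 (t=3); sum(t^3 - t) = 24.
        Var[W] = n(n+1)(2n+1)/24 - sum(t^3-t)/48 = 1224/24 - 24/48 = 50.5.
        z = (W - E[W]) / sqrt(Var[W]) = (15 - 18) / 7.1063 = -0.4222.
        Two-sided p = 2*Phi(z) = 0.672909.
Step 6: alpha = 0.05. fail to reject H0.

W+ = 21, W- = 15, W = min = 15, p = 0.672909, fail to reject H0.


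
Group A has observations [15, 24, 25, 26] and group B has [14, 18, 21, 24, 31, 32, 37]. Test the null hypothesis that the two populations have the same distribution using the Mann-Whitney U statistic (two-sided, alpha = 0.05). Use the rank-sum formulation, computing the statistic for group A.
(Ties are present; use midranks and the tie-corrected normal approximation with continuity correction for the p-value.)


Step 1: Combine and sort all 11 observations; assign midranks.
sorted (value, group): (14,Y), (15,X), (18,Y), (21,Y), (24,X), (24,Y), (25,X), (26,X), (31,Y), (32,Y), (37,Y)
ranks: 14->1, 15->2, 18->3, 21->4, 24->5.5, 24->5.5, 25->7, 26->8, 31->9, 32->10, 37->11
Step 2: Rank sum for X: R1 = 2 + 5.5 + 7 + 8 = 22.5.
Step 3: U_X = R1 - n1(n1+1)/2 = 22.5 - 4*5/2 = 22.5 - 10 = 12.5.
       U_Y = n1*n2 - U_X = 28 - 12.5 = 15.5.
Step 4: Ties are present, so use the tie-corrected normal approximation (with continuity correction) for the p-value.
Step 5: p-value = 0.849769; compare to alpha = 0.05. fail to reject H0.

U_X = 12.5, p = 0.849769, fail to reject H0 at alpha = 0.05.


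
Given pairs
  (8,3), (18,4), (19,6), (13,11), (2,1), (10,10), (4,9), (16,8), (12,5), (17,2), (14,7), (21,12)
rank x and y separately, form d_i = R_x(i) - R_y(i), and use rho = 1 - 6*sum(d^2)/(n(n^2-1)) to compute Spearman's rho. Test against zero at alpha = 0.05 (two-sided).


Step 1: Rank x and y separately (midranks; no ties here).
rank(x): 8->3, 18->10, 19->11, 13->6, 2->1, 10->4, 4->2, 16->8, 12->5, 17->9, 14->7, 21->12
rank(y): 3->3, 4->4, 6->6, 11->11, 1->1, 10->10, 9->9, 8->8, 5->5, 2->2, 7->7, 12->12
Step 2: d_i = R_x(i) - R_y(i); compute d_i^2.
  (3-3)^2=0, (10-4)^2=36, (11-6)^2=25, (6-11)^2=25, (1-1)^2=0, (4-10)^2=36, (2-9)^2=49, (8-8)^2=0, (5-5)^2=0, (9-2)^2=49, (7-7)^2=0, (12-12)^2=0
sum(d^2) = 220.
Step 3: rho = 1 - 6*220 / (12*(12^2 - 1)) = 1 - 1320/1716 = 0.230769.
Step 4: Under H0, t = rho * sqrt((n-2)/(1-rho^2)) = 0.7500 ~ t(10).
Step 5: Two-sided p-value from the t-distribution with 10 df = 0.470532.
Step 6: alpha = 0.05. fail to reject H0.

rho = 0.2308, p = 0.470532, fail to reject H0 at alpha = 0.05.


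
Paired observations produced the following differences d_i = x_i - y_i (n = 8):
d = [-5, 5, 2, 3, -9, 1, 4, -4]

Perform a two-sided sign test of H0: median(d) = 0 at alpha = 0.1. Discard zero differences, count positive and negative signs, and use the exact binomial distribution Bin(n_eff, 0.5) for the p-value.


Step 1: Discard zero differences. Original n = 8; n_eff = number of nonzero differences = 8.
Nonzero differences (with sign): -5, +5, +2, +3, -9, +1, +4, -4
Step 2: Count signs: positive = 5, negative = 3.
Step 3: Under H0: P(positive) = 0.5, so the number of positives S ~ Bin(8, 0.5).
Step 4: Two-sided exact p-value = sum of Bin(8,0.5) probabilities at or below the observed probability = 0.726562.
Step 5: alpha = 0.1. fail to reject H0.

n_eff = 8, pos = 5, neg = 3, p = 0.726562, fail to reject H0.


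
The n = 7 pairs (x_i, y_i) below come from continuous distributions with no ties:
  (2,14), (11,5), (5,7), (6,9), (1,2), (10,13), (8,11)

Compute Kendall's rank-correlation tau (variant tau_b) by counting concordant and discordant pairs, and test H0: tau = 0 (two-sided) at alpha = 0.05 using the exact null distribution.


Step 1: Enumerate the 21 unordered pairs (i,j) with i<j and classify each by sign(x_j-x_i) * sign(y_j-y_i).
  (1,2):dx=+9,dy=-9->D; (1,3):dx=+3,dy=-7->D; (1,4):dx=+4,dy=-5->D; (1,5):dx=-1,dy=-12->C
  (1,6):dx=+8,dy=-1->D; (1,7):dx=+6,dy=-3->D; (2,3):dx=-6,dy=+2->D; (2,4):dx=-5,dy=+4->D
  (2,5):dx=-10,dy=-3->C; (2,6):dx=-1,dy=+8->D; (2,7):dx=-3,dy=+6->D; (3,4):dx=+1,dy=+2->C
  (3,5):dx=-4,dy=-5->C; (3,6):dx=+5,dy=+6->C; (3,7):dx=+3,dy=+4->C; (4,5):dx=-5,dy=-7->C
  (4,6):dx=+4,dy=+4->C; (4,7):dx=+2,dy=+2->C; (5,6):dx=+9,dy=+11->C; (5,7):dx=+7,dy=+9->C
  (6,7):dx=-2,dy=-2->C
Step 2: C = 12, D = 9, total pairs = 21.
Step 3: tau = (C - D)/(n(n-1)/2) = (12 - 9)/21 = 0.142857.
Step 4: Exact two-sided p-value (enumerate n! = 5040 permutations of y under H0): p = 0.772619.
Step 5: alpha = 0.05. fail to reject H0.

tau_b = 0.1429 (C=12, D=9), p = 0.772619, fail to reject H0.


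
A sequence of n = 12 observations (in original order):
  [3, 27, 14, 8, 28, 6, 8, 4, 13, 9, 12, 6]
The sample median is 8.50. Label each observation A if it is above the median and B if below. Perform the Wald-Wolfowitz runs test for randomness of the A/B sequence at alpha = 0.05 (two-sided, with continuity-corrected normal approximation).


Step 1: Compute median = 8.50; label A = above, B = below.
Labels in order: BAABABBBAAAB  (n_A = 6, n_B = 6)
Step 2: Count runs R = 7.
Step 3: Under H0 (random ordering), E[R] = 2*n_A*n_B/(n_A+n_B) + 1 = 2*6*6/12 + 1 = 7.0000.
        Var[R] = 2*n_A*n_B*(2*n_A*n_B - n_A - n_B) / ((n_A+n_B)^2 * (n_A+n_B-1)) = 4320/1584 = 2.7273.
        SD[R] = 1.6514.
Step 4: R = E[R], so z = 0 with no continuity correction.
Step 5: Two-sided p-value via normal approximation = 2*(1 - Phi(|z|)) = 1.000000.
Step 6: alpha = 0.05. fail to reject H0.

R = 7, z = 0.0000, p = 1.000000, fail to reject H0.


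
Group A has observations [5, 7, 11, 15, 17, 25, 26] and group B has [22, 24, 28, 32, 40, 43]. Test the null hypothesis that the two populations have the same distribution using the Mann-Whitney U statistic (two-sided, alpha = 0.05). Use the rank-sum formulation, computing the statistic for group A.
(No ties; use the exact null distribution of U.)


Step 1: Combine and sort all 13 observations; assign midranks.
sorted (value, group): (5,X), (7,X), (11,X), (15,X), (17,X), (22,Y), (24,Y), (25,X), (26,X), (28,Y), (32,Y), (40,Y), (43,Y)
ranks: 5->1, 7->2, 11->3, 15->4, 17->5, 22->6, 24->7, 25->8, 26->9, 28->10, 32->11, 40->12, 43->13
Step 2: Rank sum for X: R1 = 1 + 2 + 3 + 4 + 5 + 8 + 9 = 32.
Step 3: U_X = R1 - n1(n1+1)/2 = 32 - 7*8/2 = 32 - 28 = 4.
       U_Y = n1*n2 - U_X = 42 - 4 = 38.
Step 4: No ties, so the exact null distribution of U (based on enumerating the C(13,7) = 1716 equally likely rank assignments) gives the two-sided p-value.
Step 5: p-value = 0.013986; compare to alpha = 0.05. reject H0.

U_X = 4, p = 0.013986, reject H0 at alpha = 0.05.


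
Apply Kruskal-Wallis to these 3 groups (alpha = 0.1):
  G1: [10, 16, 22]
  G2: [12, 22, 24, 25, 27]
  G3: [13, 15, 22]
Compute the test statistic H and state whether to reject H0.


Step 1: Combine all N = 11 observations and assign midranks.
sorted (value, group, rank): (10,G1,1), (12,G2,2), (13,G3,3), (15,G3,4), (16,G1,5), (22,G1,7), (22,G2,7), (22,G3,7), (24,G2,9), (25,G2,10), (27,G2,11)
Step 2: Sum ranks within each group.
R_1 = 13 (n_1 = 3)
R_2 = 39 (n_2 = 5)
R_3 = 14 (n_3 = 3)
Step 3: H = 12/(N(N+1)) * sum(R_i^2/n_i) - 3(N+1)
     = 12/(11*12) * (13^2/3 + 39^2/5 + 14^2/3) - 3*12
     = 0.090909 * 425.867 - 36
     = 2.715152.
Step 4: Ties present; correction factor C = 1 - 24/(11^3 - 11) = 0.981818. Corrected H = 2.715152 / 0.981818 = 2.765432.
Step 5: Under H0, H ~ chi^2(2); p-value = 0.250896.
Step 6: alpha = 0.1. fail to reject H0.

H = 2.7654, df = 2, p = 0.250896, fail to reject H0.


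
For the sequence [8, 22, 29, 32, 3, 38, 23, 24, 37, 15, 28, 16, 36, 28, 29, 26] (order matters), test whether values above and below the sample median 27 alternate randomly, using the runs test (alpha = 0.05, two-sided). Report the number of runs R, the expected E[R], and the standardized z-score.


Step 1: Compute median = 27; label A = above, B = below.
Labels in order: BBAABABBABABAAAB  (n_A = 8, n_B = 8)
Step 2: Count runs R = 11.
Step 3: Under H0 (random ordering), E[R] = 2*n_A*n_B/(n_A+n_B) + 1 = 2*8*8/16 + 1 = 9.0000.
        Var[R] = 2*n_A*n_B*(2*n_A*n_B - n_A - n_B) / ((n_A+n_B)^2 * (n_A+n_B-1)) = 14336/3840 = 3.7333.
        SD[R] = 1.9322.
Step 4: Continuity-corrected z = (R - 0.5 - E[R]) / SD[R] = (11 - 0.5 - 9.0000) / 1.9322 = 0.7763.
Step 5: Two-sided p-value via normal approximation = 2*(1 - Phi(|z|)) = 0.437558.
Step 6: alpha = 0.05. fail to reject H0.

R = 11, z = 0.7763, p = 0.437558, fail to reject H0.


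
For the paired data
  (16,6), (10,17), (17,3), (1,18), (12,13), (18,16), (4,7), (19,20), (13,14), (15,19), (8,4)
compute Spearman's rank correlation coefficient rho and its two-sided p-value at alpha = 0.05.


Step 1: Rank x and y separately (midranks; no ties here).
rank(x): 16->8, 10->4, 17->9, 1->1, 12->5, 18->10, 4->2, 19->11, 13->6, 15->7, 8->3
rank(y): 6->3, 17->8, 3->1, 18->9, 13->5, 16->7, 7->4, 20->11, 14->6, 19->10, 4->2
Step 2: d_i = R_x(i) - R_y(i); compute d_i^2.
  (8-3)^2=25, (4-8)^2=16, (9-1)^2=64, (1-9)^2=64, (5-5)^2=0, (10-7)^2=9, (2-4)^2=4, (11-11)^2=0, (6-6)^2=0, (7-10)^2=9, (3-2)^2=1
sum(d^2) = 192.
Step 3: rho = 1 - 6*192 / (11*(11^2 - 1)) = 1 - 1152/1320 = 0.127273.
Step 4: Under H0, t = rho * sqrt((n-2)/(1-rho^2)) = 0.3849 ~ t(9).
Step 5: Two-sided p-value from the t-distribution with 9 df = 0.709215.
Step 6: alpha = 0.05. fail to reject H0.

rho = 0.1273, p = 0.709215, fail to reject H0 at alpha = 0.05.


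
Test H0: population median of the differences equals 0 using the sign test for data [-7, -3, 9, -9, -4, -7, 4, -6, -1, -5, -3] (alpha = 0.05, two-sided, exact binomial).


Step 1: Discard zero differences. Original n = 11; n_eff = number of nonzero differences = 11.
Nonzero differences (with sign): -7, -3, +9, -9, -4, -7, +4, -6, -1, -5, -3
Step 2: Count signs: positive = 2, negative = 9.
Step 3: Under H0: P(positive) = 0.5, so the number of positives S ~ Bin(11, 0.5).
Step 4: Two-sided exact p-value = sum of Bin(11,0.5) probabilities at or below the observed probability = 0.065430.
Step 5: alpha = 0.05. fail to reject H0.

n_eff = 11, pos = 2, neg = 9, p = 0.065430, fail to reject H0.


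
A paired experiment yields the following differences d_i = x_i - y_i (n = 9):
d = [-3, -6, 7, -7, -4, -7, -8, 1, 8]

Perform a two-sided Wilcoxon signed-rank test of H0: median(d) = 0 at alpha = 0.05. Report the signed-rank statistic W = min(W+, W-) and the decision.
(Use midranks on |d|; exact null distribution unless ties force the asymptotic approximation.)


Step 1: Drop any zero differences (none here) and take |d_i|.
|d| = [3, 6, 7, 7, 4, 7, 8, 1, 8]
Step 2: Midrank |d_i| (ties get averaged ranks).
ranks: |3|->2, |6|->4, |7|->6, |7|->6, |4|->3, |7|->6, |8|->8.5, |1|->1, |8|->8.5
Step 3: Attach original signs; sum ranks with positive sign and with negative sign.
W+ = 6 + 1 + 8.5 = 15.5
W- = 2 + 4 + 6 + 3 + 6 + 8.5 = 29.5
(Check: W+ + W- = 45 should equal n(n+1)/2 = 45.)
Step 4: Test statistic W = min(W+, W-) = 15.5.
Step 5: Ties in |d|, so use the tie-corrected normal approximation.
        E[W] = n(n+1)/4 = 9*10/4 = 22.5.
        Tie groups: |d|=7 (t=3), |d|=8 (t=2); sum(t^3 - t) = 30.
        Var[W] = n(n+1)(2n+1)/24 - sum(t^3-t)/48 = 1710/24 - 30/48 = 70.625.
        z = (W - E[W]) / sqrt(Var[W]) = (15.5 - 22.5) / 8.4039 = -0.8329.
        Two-sided p = 2*Phi(z) = 0.404873.
Step 6: alpha = 0.05. fail to reject H0.

W+ = 15.5, W- = 29.5, W = min = 15.5, p = 0.404873, fail to reject H0.


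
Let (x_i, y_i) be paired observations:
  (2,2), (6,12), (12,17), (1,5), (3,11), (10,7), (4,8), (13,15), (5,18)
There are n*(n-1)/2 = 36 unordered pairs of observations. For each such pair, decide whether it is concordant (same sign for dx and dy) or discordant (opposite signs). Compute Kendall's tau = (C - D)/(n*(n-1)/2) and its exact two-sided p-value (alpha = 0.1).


Step 1: Enumerate the 36 unordered pairs (i,j) with i<j and classify each by sign(x_j-x_i) * sign(y_j-y_i).
  (1,2):dx=+4,dy=+10->C; (1,3):dx=+10,dy=+15->C; (1,4):dx=-1,dy=+3->D; (1,5):dx=+1,dy=+9->C
  (1,6):dx=+8,dy=+5->C; (1,7):dx=+2,dy=+6->C; (1,8):dx=+11,dy=+13->C; (1,9):dx=+3,dy=+16->C
  (2,3):dx=+6,dy=+5->C; (2,4):dx=-5,dy=-7->C; (2,5):dx=-3,dy=-1->C; (2,6):dx=+4,dy=-5->D
  (2,7):dx=-2,dy=-4->C; (2,8):dx=+7,dy=+3->C; (2,9):dx=-1,dy=+6->D; (3,4):dx=-11,dy=-12->C
  (3,5):dx=-9,dy=-6->C; (3,6):dx=-2,dy=-10->C; (3,7):dx=-8,dy=-9->C; (3,8):dx=+1,dy=-2->D
  (3,9):dx=-7,dy=+1->D; (4,5):dx=+2,dy=+6->C; (4,6):dx=+9,dy=+2->C; (4,7):dx=+3,dy=+3->C
  (4,8):dx=+12,dy=+10->C; (4,9):dx=+4,dy=+13->C; (5,6):dx=+7,dy=-4->D; (5,7):dx=+1,dy=-3->D
  (5,8):dx=+10,dy=+4->C; (5,9):dx=+2,dy=+7->C; (6,7):dx=-6,dy=+1->D; (6,8):dx=+3,dy=+8->C
  (6,9):dx=-5,dy=+11->D; (7,8):dx=+9,dy=+7->C; (7,9):dx=+1,dy=+10->C; (8,9):dx=-8,dy=+3->D
Step 2: C = 26, D = 10, total pairs = 36.
Step 3: tau = (C - D)/(n(n-1)/2) = (26 - 10)/36 = 0.444444.
Step 4: Exact two-sided p-value (enumerate n! = 362880 permutations of y under H0): p = 0.119439.
Step 5: alpha = 0.1. fail to reject H0.

tau_b = 0.4444 (C=26, D=10), p = 0.119439, fail to reject H0.


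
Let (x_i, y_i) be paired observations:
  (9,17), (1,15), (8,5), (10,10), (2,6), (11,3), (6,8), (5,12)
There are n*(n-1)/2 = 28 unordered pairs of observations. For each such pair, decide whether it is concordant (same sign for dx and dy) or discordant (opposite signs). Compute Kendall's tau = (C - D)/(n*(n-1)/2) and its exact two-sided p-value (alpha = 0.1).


Step 1: Enumerate the 28 unordered pairs (i,j) with i<j and classify each by sign(x_j-x_i) * sign(y_j-y_i).
  (1,2):dx=-8,dy=-2->C; (1,3):dx=-1,dy=-12->C; (1,4):dx=+1,dy=-7->D; (1,5):dx=-7,dy=-11->C
  (1,6):dx=+2,dy=-14->D; (1,7):dx=-3,dy=-9->C; (1,8):dx=-4,dy=-5->C; (2,3):dx=+7,dy=-10->D
  (2,4):dx=+9,dy=-5->D; (2,5):dx=+1,dy=-9->D; (2,6):dx=+10,dy=-12->D; (2,7):dx=+5,dy=-7->D
  (2,8):dx=+4,dy=-3->D; (3,4):dx=+2,dy=+5->C; (3,5):dx=-6,dy=+1->D; (3,6):dx=+3,dy=-2->D
  (3,7):dx=-2,dy=+3->D; (3,8):dx=-3,dy=+7->D; (4,5):dx=-8,dy=-4->C; (4,6):dx=+1,dy=-7->D
  (4,7):dx=-4,dy=-2->C; (4,8):dx=-5,dy=+2->D; (5,6):dx=+9,dy=-3->D; (5,7):dx=+4,dy=+2->C
  (5,8):dx=+3,dy=+6->C; (6,7):dx=-5,dy=+5->D; (6,8):dx=-6,dy=+9->D; (7,8):dx=-1,dy=+4->D
Step 2: C = 10, D = 18, total pairs = 28.
Step 3: tau = (C - D)/(n(n-1)/2) = (10 - 18)/28 = -0.285714.
Step 4: Exact two-sided p-value (enumerate n! = 40320 permutations of y under H0): p = 0.398760.
Step 5: alpha = 0.1. fail to reject H0.

tau_b = -0.2857 (C=10, D=18), p = 0.398760, fail to reject H0.


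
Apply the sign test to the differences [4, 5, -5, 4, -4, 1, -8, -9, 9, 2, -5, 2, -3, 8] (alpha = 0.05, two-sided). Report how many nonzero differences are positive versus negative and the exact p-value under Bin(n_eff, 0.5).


Step 1: Discard zero differences. Original n = 14; n_eff = number of nonzero differences = 14.
Nonzero differences (with sign): +4, +5, -5, +4, -4, +1, -8, -9, +9, +2, -5, +2, -3, +8
Step 2: Count signs: positive = 8, negative = 6.
Step 3: Under H0: P(positive) = 0.5, so the number of positives S ~ Bin(14, 0.5).
Step 4: Two-sided exact p-value = sum of Bin(14,0.5) probabilities at or below the observed probability = 0.790527.
Step 5: alpha = 0.05. fail to reject H0.

n_eff = 14, pos = 8, neg = 6, p = 0.790527, fail to reject H0.


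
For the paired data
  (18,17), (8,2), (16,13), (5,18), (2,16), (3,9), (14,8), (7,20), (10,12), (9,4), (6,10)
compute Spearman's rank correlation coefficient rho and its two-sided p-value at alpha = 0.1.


Step 1: Rank x and y separately (midranks; no ties here).
rank(x): 18->11, 8->6, 16->10, 5->3, 2->1, 3->2, 14->9, 7->5, 10->8, 9->7, 6->4
rank(y): 17->9, 2->1, 13->7, 18->10, 16->8, 9->4, 8->3, 20->11, 12->6, 4->2, 10->5
Step 2: d_i = R_x(i) - R_y(i); compute d_i^2.
  (11-9)^2=4, (6-1)^2=25, (10-7)^2=9, (3-10)^2=49, (1-8)^2=49, (2-4)^2=4, (9-3)^2=36, (5-11)^2=36, (8-6)^2=4, (7-2)^2=25, (4-5)^2=1
sum(d^2) = 242.
Step 3: rho = 1 - 6*242 / (11*(11^2 - 1)) = 1 - 1452/1320 = -0.100000.
Step 4: Under H0, t = rho * sqrt((n-2)/(1-rho^2)) = -0.3015 ~ t(9).
Step 5: Two-sided p-value from the t-distribution with 9 df = 0.769875.
Step 6: alpha = 0.1. fail to reject H0.

rho = -0.1000, p = 0.769875, fail to reject H0 at alpha = 0.1.


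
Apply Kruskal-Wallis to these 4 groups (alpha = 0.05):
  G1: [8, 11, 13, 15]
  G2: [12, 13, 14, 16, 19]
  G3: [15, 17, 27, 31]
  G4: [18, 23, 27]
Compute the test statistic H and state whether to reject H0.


Step 1: Combine all N = 16 observations and assign midranks.
sorted (value, group, rank): (8,G1,1), (11,G1,2), (12,G2,3), (13,G1,4.5), (13,G2,4.5), (14,G2,6), (15,G1,7.5), (15,G3,7.5), (16,G2,9), (17,G3,10), (18,G4,11), (19,G2,12), (23,G4,13), (27,G3,14.5), (27,G4,14.5), (31,G3,16)
Step 2: Sum ranks within each group.
R_1 = 15 (n_1 = 4)
R_2 = 34.5 (n_2 = 5)
R_3 = 48 (n_3 = 4)
R_4 = 38.5 (n_4 = 3)
Step 3: H = 12/(N(N+1)) * sum(R_i^2/n_i) - 3(N+1)
     = 12/(16*17) * (15^2/4 + 34.5^2/5 + 48^2/4 + 38.5^2/3) - 3*17
     = 0.044118 * 1364.38 - 51
     = 9.193382.
Step 4: Ties present; correction factor C = 1 - 18/(16^3 - 16) = 0.995588. Corrected H = 9.193382 / 0.995588 = 9.234121.
Step 5: Under H0, H ~ chi^2(3); p-value = 0.026335.
Step 6: alpha = 0.05. reject H0.

H = 9.2341, df = 3, p = 0.026335, reject H0.


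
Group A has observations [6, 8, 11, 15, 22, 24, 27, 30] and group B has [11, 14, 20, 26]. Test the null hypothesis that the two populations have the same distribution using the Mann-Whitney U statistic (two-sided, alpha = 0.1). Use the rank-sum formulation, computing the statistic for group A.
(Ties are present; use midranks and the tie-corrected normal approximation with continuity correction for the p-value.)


Step 1: Combine and sort all 12 observations; assign midranks.
sorted (value, group): (6,X), (8,X), (11,X), (11,Y), (14,Y), (15,X), (20,Y), (22,X), (24,X), (26,Y), (27,X), (30,X)
ranks: 6->1, 8->2, 11->3.5, 11->3.5, 14->5, 15->6, 20->7, 22->8, 24->9, 26->10, 27->11, 30->12
Step 2: Rank sum for X: R1 = 1 + 2 + 3.5 + 6 + 8 + 9 + 11 + 12 = 52.5.
Step 3: U_X = R1 - n1(n1+1)/2 = 52.5 - 8*9/2 = 52.5 - 36 = 16.5.
       U_Y = n1*n2 - U_X = 32 - 16.5 = 15.5.
Step 4: Ties are present, so use the tie-corrected normal approximation (with continuity correction) for the p-value.
Step 5: p-value = 1.000000; compare to alpha = 0.1. fail to reject H0.

U_X = 16.5, p = 1.000000, fail to reject H0 at alpha = 0.1.


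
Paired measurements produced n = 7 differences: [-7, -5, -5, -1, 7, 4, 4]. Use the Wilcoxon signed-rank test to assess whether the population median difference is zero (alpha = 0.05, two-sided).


Step 1: Drop any zero differences (none here) and take |d_i|.
|d| = [7, 5, 5, 1, 7, 4, 4]
Step 2: Midrank |d_i| (ties get averaged ranks).
ranks: |7|->6.5, |5|->4.5, |5|->4.5, |1|->1, |7|->6.5, |4|->2.5, |4|->2.5
Step 3: Attach original signs; sum ranks with positive sign and with negative sign.
W+ = 6.5 + 2.5 + 2.5 = 11.5
W- = 6.5 + 4.5 + 4.5 + 1 = 16.5
(Check: W+ + W- = 28 should equal n(n+1)/2 = 28.)
Step 4: Test statistic W = min(W+, W-) = 11.5.
Step 5: Ties in |d|, so use the tie-corrected normal approximation.
        E[W] = n(n+1)/4 = 7*8/4 = 14.
        Tie groups: |d|=4 (t=2), |d|=5 (t=2), |d|=7 (t=2); sum(t^3 - t) = 18.
        Var[W] = n(n+1)(2n+1)/24 - sum(t^3-t)/48 = 840/24 - 18/48 = 34.625.
        z = (W - E[W]) / sqrt(Var[W]) = (11.5 - 14) / 5.8843 = -0.4249.
        Two-sided p = 2*Phi(z) = 0.670939.
Step 6: alpha = 0.05. fail to reject H0.

W+ = 11.5, W- = 16.5, W = min = 11.5, p = 0.670939, fail to reject H0.


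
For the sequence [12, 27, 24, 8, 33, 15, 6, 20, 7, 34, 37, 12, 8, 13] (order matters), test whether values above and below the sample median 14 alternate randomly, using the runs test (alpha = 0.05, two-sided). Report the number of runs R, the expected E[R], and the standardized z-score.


Step 1: Compute median = 14; label A = above, B = below.
Labels in order: BAABAABABAABBB  (n_A = 7, n_B = 7)
Step 2: Count runs R = 9.
Step 3: Under H0 (random ordering), E[R] = 2*n_A*n_B/(n_A+n_B) + 1 = 2*7*7/14 + 1 = 8.0000.
        Var[R] = 2*n_A*n_B*(2*n_A*n_B - n_A - n_B) / ((n_A+n_B)^2 * (n_A+n_B-1)) = 8232/2548 = 3.2308.
        SD[R] = 1.7974.
Step 4: Continuity-corrected z = (R - 0.5 - E[R]) / SD[R] = (9 - 0.5 - 8.0000) / 1.7974 = 0.2782.
Step 5: Two-sided p-value via normal approximation = 2*(1 - Phi(|z|)) = 0.780879.
Step 6: alpha = 0.05. fail to reject H0.

R = 9, z = 0.2782, p = 0.780879, fail to reject H0.


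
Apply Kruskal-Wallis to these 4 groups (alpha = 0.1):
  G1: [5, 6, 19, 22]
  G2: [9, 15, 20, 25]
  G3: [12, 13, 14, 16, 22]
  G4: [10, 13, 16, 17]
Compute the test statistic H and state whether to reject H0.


Step 1: Combine all N = 17 observations and assign midranks.
sorted (value, group, rank): (5,G1,1), (6,G1,2), (9,G2,3), (10,G4,4), (12,G3,5), (13,G3,6.5), (13,G4,6.5), (14,G3,8), (15,G2,9), (16,G3,10.5), (16,G4,10.5), (17,G4,12), (19,G1,13), (20,G2,14), (22,G1,15.5), (22,G3,15.5), (25,G2,17)
Step 2: Sum ranks within each group.
R_1 = 31.5 (n_1 = 4)
R_2 = 43 (n_2 = 4)
R_3 = 45.5 (n_3 = 5)
R_4 = 33 (n_4 = 4)
Step 3: H = 12/(N(N+1)) * sum(R_i^2/n_i) - 3(N+1)
     = 12/(17*18) * (31.5^2/4 + 43^2/4 + 45.5^2/5 + 33^2/4) - 3*18
     = 0.039216 * 1396.61 - 54
     = 0.769118.
Step 4: Ties present; correction factor C = 1 - 18/(17^3 - 17) = 0.996324. Corrected H = 0.769118 / 0.996324 = 0.771956.
Step 5: Under H0, H ~ chi^2(3); p-value = 0.856162.
Step 6: alpha = 0.1. fail to reject H0.

H = 0.7720, df = 3, p = 0.856162, fail to reject H0.


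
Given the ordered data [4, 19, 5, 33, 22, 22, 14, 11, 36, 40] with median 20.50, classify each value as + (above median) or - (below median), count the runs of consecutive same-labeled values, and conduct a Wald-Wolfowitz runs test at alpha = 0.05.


Step 1: Compute median = 20.50; label A = above, B = below.
Labels in order: BBBAAABBAA  (n_A = 5, n_B = 5)
Step 2: Count runs R = 4.
Step 3: Under H0 (random ordering), E[R] = 2*n_A*n_B/(n_A+n_B) + 1 = 2*5*5/10 + 1 = 6.0000.
        Var[R] = 2*n_A*n_B*(2*n_A*n_B - n_A - n_B) / ((n_A+n_B)^2 * (n_A+n_B-1)) = 2000/900 = 2.2222.
        SD[R] = 1.4907.
Step 4: Continuity-corrected z = (R + 0.5 - E[R]) / SD[R] = (4 + 0.5 - 6.0000) / 1.4907 = -1.0062.
Step 5: Two-sided p-value via normal approximation = 2*(1 - Phi(|z|)) = 0.314305.
Step 6: alpha = 0.05. fail to reject H0.

R = 4, z = -1.0062, p = 0.314305, fail to reject H0.


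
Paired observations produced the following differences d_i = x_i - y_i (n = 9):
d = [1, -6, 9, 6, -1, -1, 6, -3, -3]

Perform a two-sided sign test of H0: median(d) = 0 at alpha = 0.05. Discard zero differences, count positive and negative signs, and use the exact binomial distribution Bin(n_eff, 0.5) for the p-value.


Step 1: Discard zero differences. Original n = 9; n_eff = number of nonzero differences = 9.
Nonzero differences (with sign): +1, -6, +9, +6, -1, -1, +6, -3, -3
Step 2: Count signs: positive = 4, negative = 5.
Step 3: Under H0: P(positive) = 0.5, so the number of positives S ~ Bin(9, 0.5).
Step 4: Two-sided exact p-value = sum of Bin(9,0.5) probabilities at or below the observed probability = 1.000000.
Step 5: alpha = 0.05. fail to reject H0.

n_eff = 9, pos = 4, neg = 5, p = 1.000000, fail to reject H0.


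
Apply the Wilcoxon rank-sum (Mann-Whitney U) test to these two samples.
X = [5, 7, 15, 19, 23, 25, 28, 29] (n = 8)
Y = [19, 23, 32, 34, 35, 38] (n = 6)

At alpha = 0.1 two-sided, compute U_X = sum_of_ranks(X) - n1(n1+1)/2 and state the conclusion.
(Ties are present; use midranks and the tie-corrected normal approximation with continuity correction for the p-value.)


Step 1: Combine and sort all 14 observations; assign midranks.
sorted (value, group): (5,X), (7,X), (15,X), (19,X), (19,Y), (23,X), (23,Y), (25,X), (28,X), (29,X), (32,Y), (34,Y), (35,Y), (38,Y)
ranks: 5->1, 7->2, 15->3, 19->4.5, 19->4.5, 23->6.5, 23->6.5, 25->8, 28->9, 29->10, 32->11, 34->12, 35->13, 38->14
Step 2: Rank sum for X: R1 = 1 + 2 + 3 + 4.5 + 6.5 + 8 + 9 + 10 = 44.
Step 3: U_X = R1 - n1(n1+1)/2 = 44 - 8*9/2 = 44 - 36 = 8.
       U_Y = n1*n2 - U_X = 48 - 8 = 40.
Step 4: Ties are present, so use the tie-corrected normal approximation (with continuity correction) for the p-value.
Step 5: p-value = 0.044915; compare to alpha = 0.1. reject H0.

U_X = 8, p = 0.044915, reject H0 at alpha = 0.1.


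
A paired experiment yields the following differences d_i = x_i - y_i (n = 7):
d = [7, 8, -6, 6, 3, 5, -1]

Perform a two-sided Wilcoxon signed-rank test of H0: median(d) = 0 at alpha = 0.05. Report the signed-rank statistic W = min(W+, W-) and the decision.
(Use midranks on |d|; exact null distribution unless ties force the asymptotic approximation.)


Step 1: Drop any zero differences (none here) and take |d_i|.
|d| = [7, 8, 6, 6, 3, 5, 1]
Step 2: Midrank |d_i| (ties get averaged ranks).
ranks: |7|->6, |8|->7, |6|->4.5, |6|->4.5, |3|->2, |5|->3, |1|->1
Step 3: Attach original signs; sum ranks with positive sign and with negative sign.
W+ = 6 + 7 + 4.5 + 2 + 3 = 22.5
W- = 4.5 + 1 = 5.5
(Check: W+ + W- = 28 should equal n(n+1)/2 = 28.)
Step 4: Test statistic W = min(W+, W-) = 5.5.
Step 5: Ties in |d|, so use the tie-corrected normal approximation.
        E[W] = n(n+1)/4 = 7*8/4 = 14.
        Tie groups: |d|=6 (t=2); sum(t^3 - t) = 6.
        Var[W] = n(n+1)(2n+1)/24 - sum(t^3-t)/48 = 840/24 - 6/48 = 34.875.
        z = (W - E[W]) / sqrt(Var[W]) = (5.5 - 14) / 5.9055 = -1.4393.
        Two-sided p = 2*Phi(z) = 0.150056.
Step 6: alpha = 0.05. fail to reject H0.

W+ = 22.5, W- = 5.5, W = min = 5.5, p = 0.150056, fail to reject H0.
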